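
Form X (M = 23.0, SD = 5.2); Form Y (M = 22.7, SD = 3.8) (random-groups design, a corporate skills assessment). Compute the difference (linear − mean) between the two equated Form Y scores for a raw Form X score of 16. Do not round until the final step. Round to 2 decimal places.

Mean-equated: 16 + (22.7 − 23.0) = 15.70
Linear-equated: (3.8/5.2)(16 − 23.0) + 22.7 = 17.585
Difference = 17.585 − 15.70 = 1.88

1.88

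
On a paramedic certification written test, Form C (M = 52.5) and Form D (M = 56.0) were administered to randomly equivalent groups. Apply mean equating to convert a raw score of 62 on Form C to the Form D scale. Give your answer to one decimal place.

Mean equating: y = x + (M_Y − M_X) = 62 + (56.0 − 52.5) = 65.5

65.5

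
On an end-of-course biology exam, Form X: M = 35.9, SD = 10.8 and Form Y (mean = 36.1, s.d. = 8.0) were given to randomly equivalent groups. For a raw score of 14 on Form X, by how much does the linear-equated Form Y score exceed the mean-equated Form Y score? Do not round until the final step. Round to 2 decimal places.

Mean-equated: 14 + (36.1 − 35.9) = 14.20
Linear-equated: (8.0/10.8)(14 − 35.9) + 36.1 = 19.878
Difference = 19.878 − 14.20 = 5.68

5.68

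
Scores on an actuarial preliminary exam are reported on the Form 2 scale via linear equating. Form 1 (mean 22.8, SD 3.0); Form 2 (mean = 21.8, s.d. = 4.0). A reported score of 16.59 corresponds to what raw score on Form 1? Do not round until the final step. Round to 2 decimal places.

18.89

Invert y = (SD_Y/SD_X)(x − M_X) + M_Y:
x = (SD_X/SD_Y)(y − M_Y) + M_X = (3.0/4.0)(16.59 − 21.8) + 22.8
x = 0.750000 × -5.210 + 22.8 = 18.89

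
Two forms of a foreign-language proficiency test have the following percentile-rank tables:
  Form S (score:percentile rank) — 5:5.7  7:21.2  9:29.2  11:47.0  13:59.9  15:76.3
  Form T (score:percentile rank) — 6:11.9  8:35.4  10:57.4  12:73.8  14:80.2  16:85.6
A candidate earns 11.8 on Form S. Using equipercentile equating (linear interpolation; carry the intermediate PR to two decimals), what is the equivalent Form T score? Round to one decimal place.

9.5

PR of 11.8 on Form S: 47.0 + (11.8 − 11)/(13 − 11) × (59.9 − 47.0) = 52.16
On Form T, PR 52.16 falls between score 8 (PR 35.4) and 10 (PR 57.4).
Interpolate: 8 + (52.16 − 35.4)/(57.4 − 35.4) × (10 − 8) = 9.5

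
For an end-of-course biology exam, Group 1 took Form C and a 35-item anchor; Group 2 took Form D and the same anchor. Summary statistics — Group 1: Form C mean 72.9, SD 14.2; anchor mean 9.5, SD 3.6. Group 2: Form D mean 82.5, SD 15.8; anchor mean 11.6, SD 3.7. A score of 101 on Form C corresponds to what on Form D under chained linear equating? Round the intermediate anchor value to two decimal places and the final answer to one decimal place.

Form C → anchor (Group 1): v = (3.6/14.2)(101 − 72.9) + 9.5 = 16.62
anchor → Form D (Group 2): y = (15.8/3.7)(16.62 − 11.6) + 82.5 = 103.9

103.9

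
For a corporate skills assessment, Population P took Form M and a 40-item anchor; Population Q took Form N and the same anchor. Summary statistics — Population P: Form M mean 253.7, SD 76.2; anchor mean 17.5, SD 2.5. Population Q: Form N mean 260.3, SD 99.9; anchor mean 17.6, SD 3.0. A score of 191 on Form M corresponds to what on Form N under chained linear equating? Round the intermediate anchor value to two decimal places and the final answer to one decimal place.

Form M → anchor (Population P): v = (2.5/76.2)(191 − 253.7) + 17.5 = 15.44
anchor → Form N (Population Q): y = (99.9/3.0)(15.44 − 17.6) + 260.3 = 188.4

188.4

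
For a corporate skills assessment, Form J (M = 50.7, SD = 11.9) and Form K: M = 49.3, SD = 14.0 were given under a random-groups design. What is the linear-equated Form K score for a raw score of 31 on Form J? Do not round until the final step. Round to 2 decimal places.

26.12

Linear equating: y = (SD_Y/SD_X)(x − M_X) + M_Y
y = (14.0/11.9)(31 − 50.7) + 49.3
y = 1.176471 × -19.7 + 49.3 = -23.1765 + 49.3 = 26.12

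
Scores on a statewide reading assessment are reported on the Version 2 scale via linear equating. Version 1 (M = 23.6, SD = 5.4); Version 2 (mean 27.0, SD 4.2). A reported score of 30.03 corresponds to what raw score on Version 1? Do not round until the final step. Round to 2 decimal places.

27.50

Invert y = (SD_Y/SD_X)(x − M_X) + M_Y:
x = (SD_X/SD_Y)(y − M_Y) + M_X = (5.4/4.2)(30.03 − 27.0) + 23.6
x = 1.285714 × 3.030 + 23.6 = 27.50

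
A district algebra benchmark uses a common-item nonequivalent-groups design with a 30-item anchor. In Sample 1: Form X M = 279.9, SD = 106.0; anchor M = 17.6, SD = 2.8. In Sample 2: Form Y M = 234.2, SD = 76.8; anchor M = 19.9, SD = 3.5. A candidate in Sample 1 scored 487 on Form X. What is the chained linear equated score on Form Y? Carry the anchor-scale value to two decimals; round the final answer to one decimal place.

Form X → anchor (Sample 1): v = (2.8/106.0)(487 − 279.9) + 17.6 = 23.07
anchor → Form Y (Sample 2): y = (76.8/3.5)(23.07 − 19.9) + 234.2 = 303.8

303.8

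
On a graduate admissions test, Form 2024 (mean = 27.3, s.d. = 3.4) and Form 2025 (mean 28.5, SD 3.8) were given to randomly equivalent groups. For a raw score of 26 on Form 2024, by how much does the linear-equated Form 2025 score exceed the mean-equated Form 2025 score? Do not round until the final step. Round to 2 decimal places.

-0.15

Mean-equated: 26 + (28.5 − 27.3) = 27.20
Linear-equated: (3.8/3.4)(26 − 27.3) + 28.5 = 27.047
Difference = 27.047 − 27.20 = -0.15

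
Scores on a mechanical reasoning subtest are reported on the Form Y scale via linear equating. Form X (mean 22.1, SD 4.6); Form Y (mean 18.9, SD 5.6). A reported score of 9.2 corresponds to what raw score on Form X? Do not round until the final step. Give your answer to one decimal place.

Invert y = (SD_Y/SD_X)(x − M_X) + M_Y:
x = (SD_X/SD_Y)(y − M_Y) + M_X = (4.6/5.6)(9.2 − 18.9) + 22.1
x = 0.821429 × -9.700 + 22.1 = 14.1

14.1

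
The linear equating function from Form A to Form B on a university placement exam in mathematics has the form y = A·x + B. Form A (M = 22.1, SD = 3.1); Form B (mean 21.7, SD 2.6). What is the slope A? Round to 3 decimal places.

A = SD_Y / SD_X = 2.6 / 3.1 = 0.839

0.839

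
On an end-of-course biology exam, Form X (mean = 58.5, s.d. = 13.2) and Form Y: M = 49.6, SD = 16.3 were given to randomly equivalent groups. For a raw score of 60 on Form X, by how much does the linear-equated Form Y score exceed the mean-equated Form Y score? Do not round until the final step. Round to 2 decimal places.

Mean-equated: 60 + (49.6 − 58.5) = 51.10
Linear-equated: (16.3/13.2)(60 − 58.5) + 49.6 = 51.452
Difference = 51.452 − 51.10 = 0.35

0.35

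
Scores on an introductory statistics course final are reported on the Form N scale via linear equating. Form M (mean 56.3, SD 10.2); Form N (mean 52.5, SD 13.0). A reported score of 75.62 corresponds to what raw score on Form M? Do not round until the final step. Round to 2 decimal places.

Invert y = (SD_Y/SD_X)(x − M_X) + M_Y:
x = (SD_X/SD_Y)(y − M_Y) + M_X = (10.2/13.0)(75.62 − 52.5) + 56.3
x = 0.784615 × 23.120 + 56.3 = 74.44

74.44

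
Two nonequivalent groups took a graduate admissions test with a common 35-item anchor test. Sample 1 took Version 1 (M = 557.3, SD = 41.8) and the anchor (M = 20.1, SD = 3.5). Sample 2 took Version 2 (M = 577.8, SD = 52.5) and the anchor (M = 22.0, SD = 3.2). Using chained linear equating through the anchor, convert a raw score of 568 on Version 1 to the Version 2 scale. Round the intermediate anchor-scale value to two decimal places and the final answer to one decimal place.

561.4

Version 1 → anchor (Sample 1): v = (3.5/41.8)(568 − 557.3) + 20.1 = 21.00
anchor → Version 2 (Sample 2): y = (52.5/3.2)(21.00 − 22.0) + 577.8 = 561.4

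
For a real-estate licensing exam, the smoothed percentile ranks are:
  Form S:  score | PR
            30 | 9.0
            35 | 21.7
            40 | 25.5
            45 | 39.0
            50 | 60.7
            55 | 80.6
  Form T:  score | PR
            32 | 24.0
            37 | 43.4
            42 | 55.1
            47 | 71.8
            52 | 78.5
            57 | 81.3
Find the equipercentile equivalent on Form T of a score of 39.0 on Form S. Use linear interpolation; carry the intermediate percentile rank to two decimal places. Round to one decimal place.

32.2

PR of 39.0 on Form S: 21.7 + (39.0 − 35)/(40 − 35) × (25.5 − 21.7) = 24.74
On Form T, PR 24.74 falls between score 32 (PR 24.0) and 37 (PR 43.4).
Interpolate: 32 + (24.74 − 24.0)/(43.4 − 24.0) × (37 − 32) = 32.2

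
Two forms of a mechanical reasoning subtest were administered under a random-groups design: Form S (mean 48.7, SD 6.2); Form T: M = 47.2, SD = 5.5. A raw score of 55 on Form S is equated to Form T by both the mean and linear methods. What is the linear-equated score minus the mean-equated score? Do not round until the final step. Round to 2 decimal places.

Mean-equated: 55 + (47.2 − 48.7) = 53.50
Linear-equated: (5.5/6.2)(55 − 48.7) + 47.2 = 52.789
Difference = 52.789 − 53.50 = -0.71

-0.71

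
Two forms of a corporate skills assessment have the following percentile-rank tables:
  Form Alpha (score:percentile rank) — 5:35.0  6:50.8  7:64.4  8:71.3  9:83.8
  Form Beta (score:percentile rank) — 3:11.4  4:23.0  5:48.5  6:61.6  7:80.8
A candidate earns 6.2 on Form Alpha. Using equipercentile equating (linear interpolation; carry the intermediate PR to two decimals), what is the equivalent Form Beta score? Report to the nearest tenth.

5.4

PR of 6.2 on Form Alpha: 50.8 + (6.2 − 6)/(7 − 6) × (64.4 − 50.8) = 53.52
On Form Beta, PR 53.52 falls between score 5 (PR 48.5) and 6 (PR 61.6).
Interpolate: 5 + (53.52 − 48.5)/(61.6 − 48.5) × (6 − 5) = 5.4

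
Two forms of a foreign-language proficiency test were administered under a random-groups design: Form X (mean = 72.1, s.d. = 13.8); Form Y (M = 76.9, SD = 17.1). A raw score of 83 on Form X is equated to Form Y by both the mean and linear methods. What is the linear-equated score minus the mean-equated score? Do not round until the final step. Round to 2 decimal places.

Mean-equated: 83 + (76.9 − 72.1) = 87.80
Linear-equated: (17.1/13.8)(83 − 72.1) + 76.9 = 90.407
Difference = 90.407 − 87.80 = 2.61

2.61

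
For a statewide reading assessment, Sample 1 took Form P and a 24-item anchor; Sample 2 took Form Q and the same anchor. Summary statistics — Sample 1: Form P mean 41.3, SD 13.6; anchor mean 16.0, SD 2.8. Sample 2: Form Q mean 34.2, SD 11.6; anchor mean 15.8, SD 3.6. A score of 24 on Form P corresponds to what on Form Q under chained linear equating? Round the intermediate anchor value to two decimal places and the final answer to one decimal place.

Form P → anchor (Sample 1): v = (2.8/13.6)(24 − 41.3) + 16.0 = 12.44
anchor → Form Q (Sample 2): y = (11.6/3.6)(12.44 − 15.8) + 34.2 = 23.4

23.4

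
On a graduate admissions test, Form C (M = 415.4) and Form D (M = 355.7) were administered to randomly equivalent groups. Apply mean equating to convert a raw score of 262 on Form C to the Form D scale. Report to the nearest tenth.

Mean equating: y = x + (M_Y − M_X) = 262 + (355.7 − 415.4) = 202.3

202.3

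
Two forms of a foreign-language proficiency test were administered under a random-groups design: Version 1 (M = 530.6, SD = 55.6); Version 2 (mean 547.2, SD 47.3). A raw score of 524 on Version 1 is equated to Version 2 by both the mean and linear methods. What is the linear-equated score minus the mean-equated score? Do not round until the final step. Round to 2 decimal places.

Mean-equated: 524 + (547.2 − 530.6) = 540.60
Linear-equated: (47.3/55.6)(524 − 530.6) + 547.2 = 541.585
Difference = 541.585 − 540.60 = 0.99

0.99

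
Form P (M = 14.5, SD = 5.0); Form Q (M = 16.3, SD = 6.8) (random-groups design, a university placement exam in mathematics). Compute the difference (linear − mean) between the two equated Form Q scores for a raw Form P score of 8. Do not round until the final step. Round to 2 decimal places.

-2.34

Mean-equated: 8 + (16.3 − 14.5) = 9.80
Linear-equated: (6.8/5.0)(8 − 14.5) + 16.3 = 7.460
Difference = 7.460 − 9.80 = -2.34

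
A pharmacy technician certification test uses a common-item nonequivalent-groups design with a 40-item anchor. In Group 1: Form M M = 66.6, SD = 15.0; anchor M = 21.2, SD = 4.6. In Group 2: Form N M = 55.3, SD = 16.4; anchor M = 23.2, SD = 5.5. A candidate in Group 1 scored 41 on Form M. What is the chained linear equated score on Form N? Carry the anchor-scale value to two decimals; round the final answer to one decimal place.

25.9

Form M → anchor (Group 1): v = (4.6/15.0)(41 − 66.6) + 21.2 = 13.35
anchor → Form N (Group 2): y = (16.4/5.5)(13.35 − 23.2) + 55.3 = 25.9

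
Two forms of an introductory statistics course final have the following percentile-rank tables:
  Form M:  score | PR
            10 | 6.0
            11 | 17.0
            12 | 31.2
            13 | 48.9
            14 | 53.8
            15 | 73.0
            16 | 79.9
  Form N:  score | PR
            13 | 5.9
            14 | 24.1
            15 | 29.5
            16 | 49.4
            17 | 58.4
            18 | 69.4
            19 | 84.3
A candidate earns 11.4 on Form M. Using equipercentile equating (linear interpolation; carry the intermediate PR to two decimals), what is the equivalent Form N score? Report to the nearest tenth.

PR of 11.4 on Form M: 17.0 + (11.4 − 11)/(12 − 11) × (31.2 − 17.0) = 22.68
On Form N, PR 22.68 falls between score 13 (PR 5.9) and 14 (PR 24.1).
Interpolate: 13 + (22.68 − 5.9)/(24.1 − 5.9) × (14 − 13) = 13.9

13.9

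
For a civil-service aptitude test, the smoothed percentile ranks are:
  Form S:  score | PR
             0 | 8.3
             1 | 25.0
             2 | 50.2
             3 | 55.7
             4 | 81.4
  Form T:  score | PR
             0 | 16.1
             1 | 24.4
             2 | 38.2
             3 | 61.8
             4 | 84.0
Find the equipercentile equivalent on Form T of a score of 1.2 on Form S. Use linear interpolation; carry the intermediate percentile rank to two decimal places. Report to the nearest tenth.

PR of 1.2 on Form S: 25.0 + (1.2 − 1)/(2 − 1) × (50.2 − 25.0) = 30.04
On Form T, PR 30.04 falls between score 1 (PR 24.4) and 2 (PR 38.2).
Interpolate: 1 + (30.04 − 24.4)/(38.2 − 24.4) × (2 − 1) = 1.4

1.4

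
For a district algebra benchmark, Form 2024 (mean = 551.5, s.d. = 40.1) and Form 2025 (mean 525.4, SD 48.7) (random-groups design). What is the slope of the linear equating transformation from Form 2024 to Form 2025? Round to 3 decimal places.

1.214

A = SD_Y / SD_X = 48.7 / 40.1 = 1.214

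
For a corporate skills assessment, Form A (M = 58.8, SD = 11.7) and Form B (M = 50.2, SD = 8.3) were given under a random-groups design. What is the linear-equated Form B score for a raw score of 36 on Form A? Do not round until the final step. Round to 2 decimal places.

34.03

Linear equating: y = (SD_Y/SD_X)(x − M_X) + M_Y
y = (8.3/11.7)(36 − 58.8) + 50.2
y = 0.709402 × -22.8 + 50.2 = -16.1744 + 50.2 = 34.03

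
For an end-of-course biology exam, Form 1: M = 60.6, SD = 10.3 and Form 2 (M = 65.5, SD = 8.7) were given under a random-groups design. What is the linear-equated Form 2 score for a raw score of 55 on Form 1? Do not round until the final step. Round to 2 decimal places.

60.77

Linear equating: y = (SD_Y/SD_X)(x − M_X) + M_Y
y = (8.7/10.3)(55 − 60.6) + 65.5
y = 0.844660 × -5.6 + 65.5 = -4.7301 + 65.5 = 60.77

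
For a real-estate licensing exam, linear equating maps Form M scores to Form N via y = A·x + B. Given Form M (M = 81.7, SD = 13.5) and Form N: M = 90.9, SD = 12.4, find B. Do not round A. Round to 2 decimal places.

A = SD_Y / SD_X = 12.4 / 13.5 = 0.918519
B = M_Y − A·M_X = 90.9 − 0.918519 × 81.7 = 15.86

15.86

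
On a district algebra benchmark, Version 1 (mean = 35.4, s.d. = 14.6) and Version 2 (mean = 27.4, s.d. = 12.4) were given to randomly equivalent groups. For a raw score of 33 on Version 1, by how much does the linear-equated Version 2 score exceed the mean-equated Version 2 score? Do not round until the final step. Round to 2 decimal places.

0.36

Mean-equated: 33 + (27.4 − 35.4) = 25.00
Linear-equated: (12.4/14.6)(33 − 35.4) + 27.4 = 25.362
Difference = 25.362 − 25.00 = 0.36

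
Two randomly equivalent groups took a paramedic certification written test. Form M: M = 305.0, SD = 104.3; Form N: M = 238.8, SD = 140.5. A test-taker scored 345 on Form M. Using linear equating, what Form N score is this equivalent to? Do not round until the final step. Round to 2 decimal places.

Linear equating: y = (SD_Y/SD_X)(x − M_X) + M_Y
y = (140.5/104.3)(345 − 305.0) + 238.8
y = 1.347076 × 40.0 + 238.8 = 53.8830 + 238.8 = 292.68

292.68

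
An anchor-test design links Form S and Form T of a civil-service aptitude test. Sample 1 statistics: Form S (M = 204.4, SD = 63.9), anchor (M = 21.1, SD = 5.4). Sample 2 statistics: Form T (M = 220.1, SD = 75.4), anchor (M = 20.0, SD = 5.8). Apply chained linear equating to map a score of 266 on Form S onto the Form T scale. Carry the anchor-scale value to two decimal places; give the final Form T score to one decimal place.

302.1

Form S → anchor (Sample 1): v = (5.4/63.9)(266 − 204.4) + 21.1 = 26.31
anchor → Form T (Sample 2): y = (75.4/5.8)(26.31 − 20.0) + 220.1 = 302.1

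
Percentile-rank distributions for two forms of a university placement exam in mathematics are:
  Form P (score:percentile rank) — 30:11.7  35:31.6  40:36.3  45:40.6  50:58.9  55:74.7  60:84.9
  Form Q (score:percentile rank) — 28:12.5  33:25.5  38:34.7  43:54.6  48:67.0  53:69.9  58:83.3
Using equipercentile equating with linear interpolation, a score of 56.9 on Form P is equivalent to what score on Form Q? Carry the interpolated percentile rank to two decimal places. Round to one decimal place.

56.2

PR of 56.9 on Form P: 74.7 + (56.9 − 55)/(60 − 55) × (84.9 − 74.7) = 78.58
On Form Q, PR 78.58 falls between score 53 (PR 69.9) and 58 (PR 83.3).
Interpolate: 53 + (78.58 − 69.9)/(83.3 − 69.9) × (58 − 53) = 56.2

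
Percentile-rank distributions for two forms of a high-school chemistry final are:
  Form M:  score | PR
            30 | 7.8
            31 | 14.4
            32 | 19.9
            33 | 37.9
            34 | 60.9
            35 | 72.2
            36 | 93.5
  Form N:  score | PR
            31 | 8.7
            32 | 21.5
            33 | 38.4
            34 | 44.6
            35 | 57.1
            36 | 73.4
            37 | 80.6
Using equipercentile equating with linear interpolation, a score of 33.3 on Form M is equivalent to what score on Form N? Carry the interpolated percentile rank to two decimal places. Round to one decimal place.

34.0

PR of 33.3 on Form M: 37.9 + (33.3 − 33)/(34 − 33) × (60.9 − 37.9) = 44.80
On Form N, PR 44.80 falls between score 34 (PR 44.6) and 35 (PR 57.1).
Interpolate: 34 + (44.80 − 44.6)/(57.1 − 44.6) × (35 − 34) = 34.0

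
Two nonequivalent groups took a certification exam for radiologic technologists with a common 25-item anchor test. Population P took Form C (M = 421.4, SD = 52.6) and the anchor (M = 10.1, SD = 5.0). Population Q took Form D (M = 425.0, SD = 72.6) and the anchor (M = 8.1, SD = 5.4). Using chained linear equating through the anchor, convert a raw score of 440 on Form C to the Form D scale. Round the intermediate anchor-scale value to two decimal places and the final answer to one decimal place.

Form C → anchor (Population P): v = (5.0/52.6)(440 − 421.4) + 10.1 = 11.87
anchor → Form D (Population Q): y = (72.6/5.4)(11.87 − 8.1) + 425.0 = 475.7

475.7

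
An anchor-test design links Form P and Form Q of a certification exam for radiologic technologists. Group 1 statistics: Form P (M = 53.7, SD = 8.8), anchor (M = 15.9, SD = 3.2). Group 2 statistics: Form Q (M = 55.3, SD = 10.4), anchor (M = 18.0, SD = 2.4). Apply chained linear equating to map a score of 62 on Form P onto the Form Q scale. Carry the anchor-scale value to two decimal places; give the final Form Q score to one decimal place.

59.3

Form P → anchor (Group 1): v = (3.2/8.8)(62 − 53.7) + 15.9 = 18.92
anchor → Form Q (Group 2): y = (10.4/2.4)(18.92 − 18.0) + 55.3 = 59.3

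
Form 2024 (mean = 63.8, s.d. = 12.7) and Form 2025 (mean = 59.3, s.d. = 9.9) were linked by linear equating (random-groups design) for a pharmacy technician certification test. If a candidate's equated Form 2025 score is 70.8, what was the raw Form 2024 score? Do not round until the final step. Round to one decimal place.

Invert y = (SD_Y/SD_X)(x − M_X) + M_Y:
x = (SD_X/SD_Y)(y − M_Y) + M_X = (12.7/9.9)(70.8 − 59.3) + 63.8
x = 1.282828 × 11.500 + 63.8 = 78.6

78.6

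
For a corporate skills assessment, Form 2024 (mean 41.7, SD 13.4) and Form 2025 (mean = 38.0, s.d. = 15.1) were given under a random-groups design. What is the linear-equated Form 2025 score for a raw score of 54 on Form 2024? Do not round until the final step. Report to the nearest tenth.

51.9

Linear equating: y = (SD_Y/SD_X)(x − M_X) + M_Y
y = (15.1/13.4)(54 − 41.7) + 38.0
y = 1.126866 × 12.3 + 38.0 = 13.8604 + 38.0 = 51.9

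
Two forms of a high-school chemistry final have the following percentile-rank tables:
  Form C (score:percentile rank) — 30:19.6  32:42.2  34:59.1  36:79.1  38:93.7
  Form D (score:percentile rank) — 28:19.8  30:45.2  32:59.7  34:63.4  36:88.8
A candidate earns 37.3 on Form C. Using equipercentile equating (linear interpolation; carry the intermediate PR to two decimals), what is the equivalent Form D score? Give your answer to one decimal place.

PR of 37.3 on Form C: 79.1 + (37.3 − 36)/(38 − 36) × (93.7 − 79.1) = 88.59
On Form D, PR 88.59 falls between score 34 (PR 63.4) and 36 (PR 88.8).
Interpolate: 34 + (88.59 − 63.4)/(88.8 − 63.4) × (36 − 34) = 36.0

36.0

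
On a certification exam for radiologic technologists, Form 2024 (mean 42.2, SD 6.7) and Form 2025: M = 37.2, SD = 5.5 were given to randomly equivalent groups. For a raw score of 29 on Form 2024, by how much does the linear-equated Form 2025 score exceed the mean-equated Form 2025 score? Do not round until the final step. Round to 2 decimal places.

2.36

Mean-equated: 29 + (37.2 − 42.2) = 24.00
Linear-equated: (5.5/6.7)(29 − 42.2) + 37.2 = 26.364
Difference = 26.364 − 24.00 = 2.36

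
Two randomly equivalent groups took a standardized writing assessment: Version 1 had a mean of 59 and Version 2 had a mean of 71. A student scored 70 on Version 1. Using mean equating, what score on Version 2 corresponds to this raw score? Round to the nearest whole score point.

82

Mean equating: y = x + (M_Y − M_X) = 70 + (71 − 59) = 82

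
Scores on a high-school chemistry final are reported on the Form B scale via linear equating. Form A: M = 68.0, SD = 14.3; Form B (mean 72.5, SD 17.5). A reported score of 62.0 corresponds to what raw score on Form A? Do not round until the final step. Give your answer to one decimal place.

Invert y = (SD_Y/SD_X)(x − M_X) + M_Y:
x = (SD_X/SD_Y)(y − M_Y) + M_X = (14.3/17.5)(62.0 − 72.5) + 68.0
x = 0.817143 × -10.500 + 68.0 = 59.4

59.4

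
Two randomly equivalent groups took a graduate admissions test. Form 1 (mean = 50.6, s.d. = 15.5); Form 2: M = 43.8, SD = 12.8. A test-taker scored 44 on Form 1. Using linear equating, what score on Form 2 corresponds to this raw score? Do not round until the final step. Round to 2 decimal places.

38.35

Linear equating: y = (SD_Y/SD_X)(x − M_X) + M_Y
y = (12.8/15.5)(44 − 50.6) + 43.8
y = 0.825806 × -6.6 + 43.8 = -5.4503 + 43.8 = 38.35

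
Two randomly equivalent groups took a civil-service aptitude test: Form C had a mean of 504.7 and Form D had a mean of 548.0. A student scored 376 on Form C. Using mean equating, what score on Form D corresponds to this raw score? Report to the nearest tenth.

419.3

Mean equating: y = x + (M_Y − M_X) = 376 + (548.0 − 504.7) = 419.3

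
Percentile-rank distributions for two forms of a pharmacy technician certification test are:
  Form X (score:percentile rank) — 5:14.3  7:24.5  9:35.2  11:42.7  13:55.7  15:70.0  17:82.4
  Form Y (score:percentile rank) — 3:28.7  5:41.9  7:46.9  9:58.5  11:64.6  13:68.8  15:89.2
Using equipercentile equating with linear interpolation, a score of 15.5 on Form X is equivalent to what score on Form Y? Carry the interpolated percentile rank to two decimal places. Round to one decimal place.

PR of 15.5 on Form X: 70.0 + (15.5 − 15)/(17 − 15) × (82.4 − 70.0) = 73.10
On Form Y, PR 73.10 falls between score 13 (PR 68.8) and 15 (PR 89.2).
Interpolate: 13 + (73.10 − 68.8)/(89.2 − 68.8) × (15 − 13) = 13.4

13.4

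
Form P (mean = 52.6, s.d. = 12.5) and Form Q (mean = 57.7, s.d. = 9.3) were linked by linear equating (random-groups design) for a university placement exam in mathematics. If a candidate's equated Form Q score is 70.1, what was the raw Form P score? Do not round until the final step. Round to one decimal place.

Invert y = (SD_Y/SD_X)(x − M_X) + M_Y:
x = (SD_X/SD_Y)(y − M_Y) + M_X = (12.5/9.3)(70.1 − 57.7) + 52.6
x = 1.344086 × 12.400 + 52.6 = 69.3

69.3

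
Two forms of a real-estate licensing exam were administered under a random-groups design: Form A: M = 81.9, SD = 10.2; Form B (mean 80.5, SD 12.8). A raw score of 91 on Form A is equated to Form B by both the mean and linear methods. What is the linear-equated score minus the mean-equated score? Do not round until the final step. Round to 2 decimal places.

Mean-equated: 91 + (80.5 − 81.9) = 89.60
Linear-equated: (12.8/10.2)(91 − 81.9) + 80.5 = 91.920
Difference = 91.920 − 89.60 = 2.32

2.32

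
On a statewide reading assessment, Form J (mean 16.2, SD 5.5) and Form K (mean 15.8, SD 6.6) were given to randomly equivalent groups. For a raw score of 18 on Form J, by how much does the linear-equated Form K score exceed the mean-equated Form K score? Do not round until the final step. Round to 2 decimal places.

Mean-equated: 18 + (15.8 − 16.2) = 17.60
Linear-equated: (6.6/5.5)(18 − 16.2) + 15.8 = 17.960
Difference = 17.960 − 17.60 = 0.36

0.36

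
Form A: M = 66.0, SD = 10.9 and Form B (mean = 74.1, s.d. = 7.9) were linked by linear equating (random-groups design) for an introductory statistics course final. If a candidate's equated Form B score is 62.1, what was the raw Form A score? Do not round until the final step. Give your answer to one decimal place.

Invert y = (SD_Y/SD_X)(x − M_X) + M_Y:
x = (SD_X/SD_Y)(y − M_Y) + M_X = (10.9/7.9)(62.1 − 74.1) + 66.0
x = 1.379747 × -12.000 + 66.0 = 49.4

49.4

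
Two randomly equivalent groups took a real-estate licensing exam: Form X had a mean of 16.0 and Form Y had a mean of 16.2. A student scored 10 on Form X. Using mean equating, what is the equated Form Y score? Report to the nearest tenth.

Mean equating: y = x + (M_Y − M_X) = 10 + (16.2 − 16.0) = 10.2

10.2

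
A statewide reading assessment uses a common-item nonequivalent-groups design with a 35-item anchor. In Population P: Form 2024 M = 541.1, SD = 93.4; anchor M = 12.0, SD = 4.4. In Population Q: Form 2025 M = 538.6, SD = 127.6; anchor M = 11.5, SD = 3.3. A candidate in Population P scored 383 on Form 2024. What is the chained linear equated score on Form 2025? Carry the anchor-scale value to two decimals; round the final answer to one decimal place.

269.9

Form 2024 → anchor (Population P): v = (4.4/93.4)(383 − 541.1) + 12.0 = 4.55
anchor → Form 2025 (Population Q): y = (127.6/3.3)(4.55 − 11.5) + 538.6 = 269.9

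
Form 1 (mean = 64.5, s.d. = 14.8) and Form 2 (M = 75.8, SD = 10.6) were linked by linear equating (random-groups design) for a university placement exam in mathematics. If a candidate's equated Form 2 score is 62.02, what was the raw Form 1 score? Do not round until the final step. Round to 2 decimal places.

45.26

Invert y = (SD_Y/SD_X)(x − M_X) + M_Y:
x = (SD_X/SD_Y)(y − M_Y) + M_X = (14.8/10.6)(62.02 − 75.8) + 64.5
x = 1.396226 × -13.780 + 64.5 = 45.26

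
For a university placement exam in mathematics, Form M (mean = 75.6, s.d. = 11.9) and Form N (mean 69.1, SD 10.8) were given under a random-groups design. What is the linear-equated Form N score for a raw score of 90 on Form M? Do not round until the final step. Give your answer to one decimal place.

Linear equating: y = (SD_Y/SD_X)(x − M_X) + M_Y
y = (10.8/11.9)(90 − 75.6) + 69.1
y = 0.907563 × 14.4 + 69.1 = 13.0689 + 69.1 = 82.2

82.2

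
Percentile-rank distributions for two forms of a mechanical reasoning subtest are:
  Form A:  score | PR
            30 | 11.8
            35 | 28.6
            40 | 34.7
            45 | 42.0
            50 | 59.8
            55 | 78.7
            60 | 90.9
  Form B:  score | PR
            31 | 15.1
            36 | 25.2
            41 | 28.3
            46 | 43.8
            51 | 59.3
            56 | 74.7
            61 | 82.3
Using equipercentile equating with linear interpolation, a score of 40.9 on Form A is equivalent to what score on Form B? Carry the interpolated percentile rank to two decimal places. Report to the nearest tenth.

PR of 40.9 on Form A: 34.7 + (40.9 − 40)/(45 − 40) × (42.0 − 34.7) = 36.01
On Form B, PR 36.01 falls between score 41 (PR 28.3) and 46 (PR 43.8).
Interpolate: 41 + (36.01 − 28.3)/(43.8 − 28.3) × (46 − 41) = 43.5

43.5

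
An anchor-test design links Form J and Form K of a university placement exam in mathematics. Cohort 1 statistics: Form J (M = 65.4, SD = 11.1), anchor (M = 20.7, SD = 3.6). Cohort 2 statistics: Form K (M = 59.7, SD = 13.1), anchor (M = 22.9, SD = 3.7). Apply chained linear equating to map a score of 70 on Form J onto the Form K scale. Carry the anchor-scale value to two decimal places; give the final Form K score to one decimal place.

Form J → anchor (Cohort 1): v = (3.6/11.1)(70 − 65.4) + 20.7 = 22.19
anchor → Form K (Cohort 2): y = (13.1/3.7)(22.19 − 22.9) + 59.7 = 57.2

57.2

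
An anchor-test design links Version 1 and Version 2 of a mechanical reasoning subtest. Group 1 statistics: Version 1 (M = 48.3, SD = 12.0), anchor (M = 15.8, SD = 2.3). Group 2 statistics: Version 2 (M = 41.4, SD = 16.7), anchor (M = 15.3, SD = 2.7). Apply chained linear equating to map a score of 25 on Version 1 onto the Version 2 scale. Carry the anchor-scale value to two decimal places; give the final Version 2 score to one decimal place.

Version 1 → anchor (Group 1): v = (2.3/12.0)(25 − 48.3) + 15.8 = 11.33
anchor → Version 2 (Group 2): y = (16.7/2.7)(11.33 − 15.3) + 41.4 = 16.8

16.8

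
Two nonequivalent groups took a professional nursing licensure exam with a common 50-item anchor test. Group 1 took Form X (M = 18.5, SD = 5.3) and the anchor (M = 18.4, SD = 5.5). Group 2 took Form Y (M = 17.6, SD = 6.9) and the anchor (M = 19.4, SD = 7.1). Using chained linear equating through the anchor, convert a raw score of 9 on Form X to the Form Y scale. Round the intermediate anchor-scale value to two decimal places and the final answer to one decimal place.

Form X → anchor (Group 1): v = (5.5/5.3)(9 − 18.5) + 18.4 = 8.54
anchor → Form Y (Group 2): y = (6.9/7.1)(8.54 − 19.4) + 17.6 = 7.0

7.0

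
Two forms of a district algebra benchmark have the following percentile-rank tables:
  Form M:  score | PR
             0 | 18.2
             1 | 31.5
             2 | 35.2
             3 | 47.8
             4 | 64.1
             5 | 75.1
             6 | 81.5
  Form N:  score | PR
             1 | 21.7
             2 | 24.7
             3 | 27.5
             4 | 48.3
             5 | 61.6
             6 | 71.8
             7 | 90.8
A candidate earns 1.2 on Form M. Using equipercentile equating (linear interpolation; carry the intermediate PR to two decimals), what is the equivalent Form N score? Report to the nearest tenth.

PR of 1.2 on Form M: 31.5 + (1.2 − 1)/(2 − 1) × (35.2 − 31.5) = 32.24
On Form N, PR 32.24 falls between score 3 (PR 27.5) and 4 (PR 48.3).
Interpolate: 3 + (32.24 − 27.5)/(48.3 − 27.5) × (4 − 3) = 3.2

3.2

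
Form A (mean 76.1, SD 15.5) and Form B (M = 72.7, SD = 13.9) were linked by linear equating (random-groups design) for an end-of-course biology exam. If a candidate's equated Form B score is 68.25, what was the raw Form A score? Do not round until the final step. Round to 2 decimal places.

Invert y = (SD_Y/SD_X)(x − M_X) + M_Y:
x = (SD_X/SD_Y)(y − M_Y) + M_X = (15.5/13.9)(68.25 − 72.7) + 76.1
x = 1.115108 × -4.450 + 76.1 = 71.14

71.14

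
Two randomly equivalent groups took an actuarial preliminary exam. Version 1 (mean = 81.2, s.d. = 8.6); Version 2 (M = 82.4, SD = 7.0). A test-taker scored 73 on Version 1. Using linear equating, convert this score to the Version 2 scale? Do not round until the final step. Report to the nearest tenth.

Linear equating: y = (SD_Y/SD_X)(x − M_X) + M_Y
y = (7.0/8.6)(73 − 81.2) + 82.4
y = 0.813953 × -8.2 + 82.4 = -6.6744 + 82.4 = 75.7

75.7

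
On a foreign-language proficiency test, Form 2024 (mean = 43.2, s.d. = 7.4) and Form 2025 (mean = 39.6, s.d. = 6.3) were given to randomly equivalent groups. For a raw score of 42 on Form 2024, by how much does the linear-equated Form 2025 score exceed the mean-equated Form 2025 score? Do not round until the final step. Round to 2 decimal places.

Mean-equated: 42 + (39.6 − 43.2) = 38.40
Linear-equated: (6.3/7.4)(42 − 43.2) + 39.6 = 38.578
Difference = 38.578 − 38.40 = 0.18

0.18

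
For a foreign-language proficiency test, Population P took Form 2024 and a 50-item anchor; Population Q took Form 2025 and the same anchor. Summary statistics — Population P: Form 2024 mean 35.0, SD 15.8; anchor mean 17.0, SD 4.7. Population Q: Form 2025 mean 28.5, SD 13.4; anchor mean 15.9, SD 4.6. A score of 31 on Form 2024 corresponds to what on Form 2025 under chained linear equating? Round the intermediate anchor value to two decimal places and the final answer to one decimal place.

28.2

Form 2024 → anchor (Population P): v = (4.7/15.8)(31 − 35.0) + 17.0 = 15.81
anchor → Form 2025 (Population Q): y = (13.4/4.6)(15.81 − 15.9) + 28.5 = 28.2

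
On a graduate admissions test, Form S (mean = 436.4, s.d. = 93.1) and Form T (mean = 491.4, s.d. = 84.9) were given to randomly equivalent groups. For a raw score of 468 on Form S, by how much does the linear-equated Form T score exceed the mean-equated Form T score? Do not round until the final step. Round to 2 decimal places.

Mean-equated: 468 + (491.4 − 436.4) = 523.00
Linear-equated: (84.9/93.1)(468 − 436.4) + 491.4 = 520.217
Difference = 520.217 − 523.00 = -2.78

-2.78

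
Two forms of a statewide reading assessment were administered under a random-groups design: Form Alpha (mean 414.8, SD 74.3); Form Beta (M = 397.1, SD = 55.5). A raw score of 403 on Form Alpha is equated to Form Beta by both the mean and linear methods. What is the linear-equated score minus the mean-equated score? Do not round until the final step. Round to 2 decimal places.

Mean-equated: 403 + (397.1 − 414.8) = 385.30
Linear-equated: (55.5/74.3)(403 − 414.8) + 397.1 = 388.286
Difference = 388.286 − 385.30 = 2.99

2.99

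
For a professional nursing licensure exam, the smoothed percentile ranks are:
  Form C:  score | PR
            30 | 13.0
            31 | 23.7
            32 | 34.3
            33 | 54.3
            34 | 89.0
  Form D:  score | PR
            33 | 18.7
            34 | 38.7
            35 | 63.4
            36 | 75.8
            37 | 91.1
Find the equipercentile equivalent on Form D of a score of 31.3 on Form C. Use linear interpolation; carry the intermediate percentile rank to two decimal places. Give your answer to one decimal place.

33.4

PR of 31.3 on Form C: 23.7 + (31.3 − 31)/(32 − 31) × (34.3 − 23.7) = 26.88
On Form D, PR 26.88 falls between score 33 (PR 18.7) and 34 (PR 38.7).
Interpolate: 33 + (26.88 − 18.7)/(38.7 − 18.7) × (34 − 33) = 33.4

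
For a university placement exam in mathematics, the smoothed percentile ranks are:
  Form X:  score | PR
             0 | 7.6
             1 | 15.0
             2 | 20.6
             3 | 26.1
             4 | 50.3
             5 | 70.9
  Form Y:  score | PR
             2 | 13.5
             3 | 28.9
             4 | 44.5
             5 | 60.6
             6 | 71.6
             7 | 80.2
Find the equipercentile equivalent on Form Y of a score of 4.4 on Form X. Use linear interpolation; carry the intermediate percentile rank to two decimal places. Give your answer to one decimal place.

4.9

PR of 4.4 on Form X: 50.3 + (4.4 − 4)/(5 − 4) × (70.9 − 50.3) = 58.54
On Form Y, PR 58.54 falls between score 4 (PR 44.5) and 5 (PR 60.6).
Interpolate: 4 + (58.54 − 44.5)/(60.6 − 44.5) × (5 − 4) = 4.9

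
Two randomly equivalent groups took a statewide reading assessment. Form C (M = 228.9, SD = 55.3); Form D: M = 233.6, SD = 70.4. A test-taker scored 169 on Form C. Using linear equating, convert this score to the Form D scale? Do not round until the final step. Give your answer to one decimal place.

157.3

Linear equating: y = (SD_Y/SD_X)(x − M_X) + M_Y
y = (70.4/55.3)(169 − 228.9) + 233.6
y = 1.273056 × -59.9 + 233.6 = -76.2561 + 233.6 = 157.3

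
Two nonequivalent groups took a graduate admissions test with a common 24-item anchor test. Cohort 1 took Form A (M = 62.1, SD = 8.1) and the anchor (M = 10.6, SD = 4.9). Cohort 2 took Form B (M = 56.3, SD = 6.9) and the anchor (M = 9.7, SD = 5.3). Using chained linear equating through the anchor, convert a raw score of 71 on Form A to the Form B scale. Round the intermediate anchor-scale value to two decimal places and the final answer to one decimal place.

64.5

Form A → anchor (Cohort 1): v = (4.9/8.1)(71 − 62.1) + 10.6 = 15.98
anchor → Form B (Cohort 2): y = (6.9/5.3)(15.98 − 9.7) + 56.3 = 64.5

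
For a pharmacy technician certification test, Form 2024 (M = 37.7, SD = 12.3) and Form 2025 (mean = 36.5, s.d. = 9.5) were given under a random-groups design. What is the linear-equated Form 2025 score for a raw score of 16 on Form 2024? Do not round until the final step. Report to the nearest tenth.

19.7

Linear equating: y = (SD_Y/SD_X)(x − M_X) + M_Y
y = (9.5/12.3)(16 − 37.7) + 36.5
y = 0.772358 × -21.7 + 36.5 = -16.7602 + 36.5 = 19.7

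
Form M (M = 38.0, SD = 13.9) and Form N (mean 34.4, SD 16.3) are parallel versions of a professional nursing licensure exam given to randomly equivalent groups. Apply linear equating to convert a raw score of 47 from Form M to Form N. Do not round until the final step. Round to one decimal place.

Linear equating: y = (SD_Y/SD_X)(x − M_X) + M_Y
y = (16.3/13.9)(47 − 38.0) + 34.4
y = 1.172662 × 9.0 + 34.4 = 10.5540 + 34.4 = 45.0

45.0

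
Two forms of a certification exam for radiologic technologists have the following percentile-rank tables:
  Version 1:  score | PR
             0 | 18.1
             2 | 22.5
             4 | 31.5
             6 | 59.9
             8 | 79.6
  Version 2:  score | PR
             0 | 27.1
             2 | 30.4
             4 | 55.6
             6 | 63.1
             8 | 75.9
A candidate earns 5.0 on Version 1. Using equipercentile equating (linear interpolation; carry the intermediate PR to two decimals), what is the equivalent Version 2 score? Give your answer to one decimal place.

PR of 5.0 on Version 1: 31.5 + (5.0 − 4)/(6 − 4) × (59.9 − 31.5) = 45.70
On Version 2, PR 45.70 falls between score 2 (PR 30.4) and 4 (PR 55.6).
Interpolate: 2 + (45.70 − 30.4)/(55.6 − 30.4) × (4 − 2) = 3.2

3.2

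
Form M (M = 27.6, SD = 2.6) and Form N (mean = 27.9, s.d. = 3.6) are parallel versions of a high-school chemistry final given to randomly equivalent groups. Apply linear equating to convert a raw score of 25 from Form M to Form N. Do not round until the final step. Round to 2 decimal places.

Linear equating: y = (SD_Y/SD_X)(x − M_X) + M_Y
y = (3.6/2.6)(25 − 27.6) + 27.9
y = 1.384615 × -2.6 + 27.9 = -3.6000 + 27.9 = 24.30

24.30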